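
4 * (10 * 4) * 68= 10880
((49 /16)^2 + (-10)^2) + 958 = 273249 /256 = 1067.38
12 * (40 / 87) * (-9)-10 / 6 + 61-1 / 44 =36961 / 3828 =9.66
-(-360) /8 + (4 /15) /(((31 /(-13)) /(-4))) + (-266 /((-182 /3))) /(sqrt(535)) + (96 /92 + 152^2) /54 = 57 * sqrt(535) /6955 + 45559271 /96255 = 473.51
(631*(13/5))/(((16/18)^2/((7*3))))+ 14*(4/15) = 41863493/960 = 43607.81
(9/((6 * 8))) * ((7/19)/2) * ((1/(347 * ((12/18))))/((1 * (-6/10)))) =-0.00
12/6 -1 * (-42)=44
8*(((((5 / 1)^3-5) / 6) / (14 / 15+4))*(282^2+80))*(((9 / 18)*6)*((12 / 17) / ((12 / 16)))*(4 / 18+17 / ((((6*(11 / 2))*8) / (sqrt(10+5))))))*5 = 5094656000 / 629+955248000*sqrt(15) / 407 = 17189684.80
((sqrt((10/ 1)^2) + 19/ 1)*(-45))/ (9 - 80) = 1305/ 71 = 18.38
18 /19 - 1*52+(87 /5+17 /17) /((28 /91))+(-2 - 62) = -5249 /95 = -55.25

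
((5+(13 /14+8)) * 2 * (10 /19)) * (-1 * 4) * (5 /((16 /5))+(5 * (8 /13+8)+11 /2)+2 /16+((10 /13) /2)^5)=-22399144125 /7597226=-2948.33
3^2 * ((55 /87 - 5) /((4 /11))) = -3135 /29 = -108.10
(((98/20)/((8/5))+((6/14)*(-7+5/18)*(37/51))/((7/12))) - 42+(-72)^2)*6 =30848.88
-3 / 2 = -1.50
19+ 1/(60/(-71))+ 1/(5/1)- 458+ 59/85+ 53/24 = -59443/136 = -437.08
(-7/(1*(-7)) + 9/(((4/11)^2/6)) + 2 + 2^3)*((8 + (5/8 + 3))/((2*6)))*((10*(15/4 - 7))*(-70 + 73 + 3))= -20280975/256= -79222.56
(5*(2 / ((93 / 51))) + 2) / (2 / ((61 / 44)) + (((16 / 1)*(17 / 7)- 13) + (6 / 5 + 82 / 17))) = 8420440 / 37493539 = 0.22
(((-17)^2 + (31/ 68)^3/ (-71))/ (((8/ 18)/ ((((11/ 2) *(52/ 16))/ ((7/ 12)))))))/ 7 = 24910401410037/ 8751271424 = 2846.49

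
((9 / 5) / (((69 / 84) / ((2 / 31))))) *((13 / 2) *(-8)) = -26208 / 3565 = -7.35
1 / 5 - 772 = -3859 / 5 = -771.80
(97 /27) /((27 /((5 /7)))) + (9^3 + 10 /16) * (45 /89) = 1340724815 /3633336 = 369.01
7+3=10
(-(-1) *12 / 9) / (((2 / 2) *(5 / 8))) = 32 / 15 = 2.13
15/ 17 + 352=5999/ 17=352.88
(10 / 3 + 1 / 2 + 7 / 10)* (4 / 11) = 272 / 165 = 1.65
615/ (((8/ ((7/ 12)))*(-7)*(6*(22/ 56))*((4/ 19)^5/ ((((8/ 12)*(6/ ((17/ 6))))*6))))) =-10659606195/ 191488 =-55667.23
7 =7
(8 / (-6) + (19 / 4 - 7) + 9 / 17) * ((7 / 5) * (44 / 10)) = -47971 / 2550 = -18.81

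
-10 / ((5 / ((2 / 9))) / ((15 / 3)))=-20 / 9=-2.22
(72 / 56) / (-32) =-9 / 224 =-0.04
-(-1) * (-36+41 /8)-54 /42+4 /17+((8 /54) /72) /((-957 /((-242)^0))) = -7067923019 /221388552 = -31.93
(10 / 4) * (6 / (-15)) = -1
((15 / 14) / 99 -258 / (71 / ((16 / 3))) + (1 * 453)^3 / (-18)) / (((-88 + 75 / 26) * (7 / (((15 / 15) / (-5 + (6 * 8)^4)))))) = 2202253994330 / 1348696787331201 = 0.00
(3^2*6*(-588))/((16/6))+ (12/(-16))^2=-190503/16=-11906.44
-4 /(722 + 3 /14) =-56 /10111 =-0.01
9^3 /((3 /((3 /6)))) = 243 /2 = 121.50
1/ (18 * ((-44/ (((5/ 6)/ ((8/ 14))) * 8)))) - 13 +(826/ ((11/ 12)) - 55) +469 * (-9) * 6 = -58195187/ 2376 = -24492.92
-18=-18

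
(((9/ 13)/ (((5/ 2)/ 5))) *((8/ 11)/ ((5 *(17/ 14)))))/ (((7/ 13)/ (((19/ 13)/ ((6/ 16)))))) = 14592/ 12155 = 1.20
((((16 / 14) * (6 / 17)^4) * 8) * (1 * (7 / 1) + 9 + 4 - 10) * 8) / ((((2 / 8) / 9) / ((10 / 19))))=2388787200 / 11108293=215.05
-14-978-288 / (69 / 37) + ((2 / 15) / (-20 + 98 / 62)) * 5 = -45169810 / 39399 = -1146.47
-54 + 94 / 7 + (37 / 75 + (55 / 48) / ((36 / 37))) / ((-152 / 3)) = -622124509 / 15321600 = -40.60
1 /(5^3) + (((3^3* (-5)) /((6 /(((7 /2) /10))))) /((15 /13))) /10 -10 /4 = -6349 /2000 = -3.17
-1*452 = -452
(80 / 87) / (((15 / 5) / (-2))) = -160 / 261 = -0.61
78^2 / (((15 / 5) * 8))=507 / 2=253.50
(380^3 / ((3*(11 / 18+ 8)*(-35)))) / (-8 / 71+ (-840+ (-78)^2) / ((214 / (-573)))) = 50023510080 / 11573877497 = 4.32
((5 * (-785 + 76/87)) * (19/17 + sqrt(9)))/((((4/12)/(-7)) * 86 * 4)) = 83568275/84796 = 985.52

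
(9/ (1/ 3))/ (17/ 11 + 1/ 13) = 3861/ 232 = 16.64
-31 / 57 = -0.54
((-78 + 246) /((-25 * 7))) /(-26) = 12 /325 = 0.04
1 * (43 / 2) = 43 / 2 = 21.50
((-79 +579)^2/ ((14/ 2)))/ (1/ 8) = 2000000/ 7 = 285714.29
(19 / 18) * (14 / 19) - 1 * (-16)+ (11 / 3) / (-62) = 9329 / 558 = 16.72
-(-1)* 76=76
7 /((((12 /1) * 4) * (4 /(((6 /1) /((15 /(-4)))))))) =-7 /120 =-0.06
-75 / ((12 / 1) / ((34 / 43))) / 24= -425 / 2064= -0.21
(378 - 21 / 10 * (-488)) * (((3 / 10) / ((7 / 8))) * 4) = 48096 / 25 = 1923.84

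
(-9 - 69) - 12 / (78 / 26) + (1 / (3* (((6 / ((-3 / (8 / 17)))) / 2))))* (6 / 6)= -1985 / 24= -82.71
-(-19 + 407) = -388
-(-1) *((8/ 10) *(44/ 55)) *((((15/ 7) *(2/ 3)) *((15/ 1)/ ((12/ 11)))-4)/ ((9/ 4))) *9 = 7008/ 175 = 40.05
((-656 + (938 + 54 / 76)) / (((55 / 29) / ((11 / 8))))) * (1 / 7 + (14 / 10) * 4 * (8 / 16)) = 32089341 / 53200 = 603.18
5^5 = 3125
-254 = -254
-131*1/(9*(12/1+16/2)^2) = -131/3600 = -0.04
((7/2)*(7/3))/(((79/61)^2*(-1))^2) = 678446209/233700486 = 2.90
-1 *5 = -5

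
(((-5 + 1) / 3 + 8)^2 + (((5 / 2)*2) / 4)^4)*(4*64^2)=6913600 / 9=768177.78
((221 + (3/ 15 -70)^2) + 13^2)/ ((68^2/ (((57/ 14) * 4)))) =1071201/ 57800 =18.53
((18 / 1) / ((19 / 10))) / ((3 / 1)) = 60 / 19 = 3.16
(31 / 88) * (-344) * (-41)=54653 / 11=4968.45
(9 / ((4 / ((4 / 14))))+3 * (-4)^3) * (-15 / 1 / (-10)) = -8037 / 28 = -287.04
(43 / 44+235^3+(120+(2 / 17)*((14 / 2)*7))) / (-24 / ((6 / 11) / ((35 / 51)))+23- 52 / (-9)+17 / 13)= -1135782800451 / 9680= -117332933.93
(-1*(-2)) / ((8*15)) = 1 / 60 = 0.02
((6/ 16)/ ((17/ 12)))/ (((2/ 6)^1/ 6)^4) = 472392/ 17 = 27787.76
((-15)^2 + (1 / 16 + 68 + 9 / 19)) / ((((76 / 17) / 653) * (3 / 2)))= 28583.73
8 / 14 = 4 / 7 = 0.57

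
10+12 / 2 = 16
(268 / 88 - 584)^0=1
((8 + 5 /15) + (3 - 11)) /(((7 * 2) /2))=0.05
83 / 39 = 2.13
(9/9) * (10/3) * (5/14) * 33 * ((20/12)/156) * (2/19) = 1375/31122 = 0.04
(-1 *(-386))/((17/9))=3474/17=204.35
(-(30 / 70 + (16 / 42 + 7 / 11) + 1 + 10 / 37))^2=538936225 / 73051209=7.38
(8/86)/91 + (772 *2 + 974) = 9852938/3913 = 2518.00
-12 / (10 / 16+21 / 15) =-160 / 27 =-5.93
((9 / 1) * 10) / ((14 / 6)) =270 / 7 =38.57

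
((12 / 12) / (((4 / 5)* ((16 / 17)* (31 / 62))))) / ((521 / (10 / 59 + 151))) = 758115 / 983648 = 0.77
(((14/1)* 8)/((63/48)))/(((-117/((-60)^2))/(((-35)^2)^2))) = -3940102564.10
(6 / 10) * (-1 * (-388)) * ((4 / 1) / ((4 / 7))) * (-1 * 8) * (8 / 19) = -521472 / 95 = -5489.18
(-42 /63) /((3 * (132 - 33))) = -2 /891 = -0.00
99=99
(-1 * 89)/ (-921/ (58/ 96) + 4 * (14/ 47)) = 121307/ 2076152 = 0.06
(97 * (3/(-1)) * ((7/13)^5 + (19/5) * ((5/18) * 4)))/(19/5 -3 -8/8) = 6916292545/1113879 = 6209.20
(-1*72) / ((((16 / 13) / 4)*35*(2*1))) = -117 / 35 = -3.34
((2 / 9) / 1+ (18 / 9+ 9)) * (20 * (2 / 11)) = 4040 / 99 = 40.81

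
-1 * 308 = -308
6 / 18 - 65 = -194 / 3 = -64.67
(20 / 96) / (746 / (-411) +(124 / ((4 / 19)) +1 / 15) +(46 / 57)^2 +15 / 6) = 3709275 / 10511839508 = 0.00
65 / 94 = 0.69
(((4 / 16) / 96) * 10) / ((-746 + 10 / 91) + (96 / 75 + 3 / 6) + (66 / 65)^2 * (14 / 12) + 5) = -29575 / 838026528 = -0.00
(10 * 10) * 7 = 700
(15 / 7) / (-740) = -3 / 1036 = -0.00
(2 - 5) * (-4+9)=-15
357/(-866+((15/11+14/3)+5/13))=-153153/368762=-0.42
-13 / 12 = -1.08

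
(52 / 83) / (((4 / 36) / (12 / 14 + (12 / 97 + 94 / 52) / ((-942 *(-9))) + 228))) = 1290.42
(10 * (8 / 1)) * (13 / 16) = 65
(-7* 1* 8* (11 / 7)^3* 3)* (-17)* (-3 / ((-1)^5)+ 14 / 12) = 46177.55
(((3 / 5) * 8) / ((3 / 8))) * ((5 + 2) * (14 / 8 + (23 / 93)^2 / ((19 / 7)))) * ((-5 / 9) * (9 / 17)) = -7676144 / 164331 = -46.71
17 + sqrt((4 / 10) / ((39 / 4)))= 2 * sqrt(390) / 195 + 17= 17.20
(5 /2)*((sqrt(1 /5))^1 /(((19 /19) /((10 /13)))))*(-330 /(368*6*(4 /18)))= -2475*sqrt(5) /9568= -0.58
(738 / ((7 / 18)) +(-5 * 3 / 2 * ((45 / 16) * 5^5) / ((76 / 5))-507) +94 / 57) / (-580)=150373591 / 29621760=5.08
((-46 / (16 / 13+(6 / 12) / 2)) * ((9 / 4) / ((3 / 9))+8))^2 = 1244819524 / 5929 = 209954.38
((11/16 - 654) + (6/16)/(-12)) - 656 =-41899/32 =-1309.34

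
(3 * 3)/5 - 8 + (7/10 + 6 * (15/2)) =79/2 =39.50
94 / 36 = 47 / 18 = 2.61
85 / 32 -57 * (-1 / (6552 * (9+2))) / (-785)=200375099 / 75435360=2.66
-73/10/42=-73/420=-0.17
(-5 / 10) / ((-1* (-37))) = -1 / 74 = -0.01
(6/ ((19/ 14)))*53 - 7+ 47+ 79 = 6713/ 19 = 353.32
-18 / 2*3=-27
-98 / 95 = -1.03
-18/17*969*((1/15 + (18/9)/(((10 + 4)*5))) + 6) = -43776/7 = -6253.71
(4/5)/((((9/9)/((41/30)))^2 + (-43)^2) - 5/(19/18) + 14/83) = 10603748/24454459445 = 0.00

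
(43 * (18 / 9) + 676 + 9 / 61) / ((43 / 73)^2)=247750539 / 112789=2196.58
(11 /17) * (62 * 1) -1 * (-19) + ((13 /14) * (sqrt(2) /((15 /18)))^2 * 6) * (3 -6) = 32667 /2975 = 10.98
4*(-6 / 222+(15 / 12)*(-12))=-2224 / 37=-60.11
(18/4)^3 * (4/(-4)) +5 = -689/8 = -86.12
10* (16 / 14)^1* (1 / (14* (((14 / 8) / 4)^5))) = 41943040 / 823543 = 50.93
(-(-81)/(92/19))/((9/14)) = 26.02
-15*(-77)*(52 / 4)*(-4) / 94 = -30030 / 47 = -638.94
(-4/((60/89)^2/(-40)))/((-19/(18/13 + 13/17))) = -39.82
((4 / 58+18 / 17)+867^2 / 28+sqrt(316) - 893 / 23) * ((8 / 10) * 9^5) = 472392 * sqrt(79) / 5+502591587317487 / 396865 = 1267244155.27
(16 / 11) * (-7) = -112 / 11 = -10.18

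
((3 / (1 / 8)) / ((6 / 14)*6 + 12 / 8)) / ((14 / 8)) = 64 / 19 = 3.37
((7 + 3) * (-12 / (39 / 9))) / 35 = -0.79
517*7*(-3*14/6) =-25333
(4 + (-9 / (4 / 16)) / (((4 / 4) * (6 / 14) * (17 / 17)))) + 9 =-71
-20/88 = -5/22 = -0.23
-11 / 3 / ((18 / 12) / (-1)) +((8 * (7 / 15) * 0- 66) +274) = 1894 / 9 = 210.44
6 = 6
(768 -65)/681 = 703/681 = 1.03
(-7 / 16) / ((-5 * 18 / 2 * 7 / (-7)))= -7 / 720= -0.01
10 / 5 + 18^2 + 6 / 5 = 1636 / 5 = 327.20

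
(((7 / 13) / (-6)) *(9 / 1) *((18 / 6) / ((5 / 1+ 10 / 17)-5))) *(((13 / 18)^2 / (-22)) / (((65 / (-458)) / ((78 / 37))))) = -354263 / 244200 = -1.45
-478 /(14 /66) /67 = -15774 /469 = -33.63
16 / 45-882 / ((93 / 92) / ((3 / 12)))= -303794 / 1395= -217.77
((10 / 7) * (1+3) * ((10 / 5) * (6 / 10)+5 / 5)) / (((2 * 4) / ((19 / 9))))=209 / 63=3.32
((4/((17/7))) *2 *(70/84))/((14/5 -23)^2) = 3500/520251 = 0.01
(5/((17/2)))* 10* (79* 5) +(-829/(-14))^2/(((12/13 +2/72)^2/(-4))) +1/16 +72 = -34619427084023/2639277200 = -13117.01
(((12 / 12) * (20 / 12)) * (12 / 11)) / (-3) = -20 / 33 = -0.61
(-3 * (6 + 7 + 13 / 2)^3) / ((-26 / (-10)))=-68445 / 8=-8555.62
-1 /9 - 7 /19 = -82 /171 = -0.48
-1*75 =-75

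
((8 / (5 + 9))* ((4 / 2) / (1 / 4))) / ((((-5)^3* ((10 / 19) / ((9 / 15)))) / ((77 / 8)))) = -1254 / 3125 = -0.40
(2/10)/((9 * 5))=1/225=0.00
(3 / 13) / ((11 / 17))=51 / 143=0.36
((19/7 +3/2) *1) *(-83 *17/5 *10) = -83249/7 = -11892.71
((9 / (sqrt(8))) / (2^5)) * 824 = 81.94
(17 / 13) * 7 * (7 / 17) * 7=26.38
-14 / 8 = -7 / 4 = -1.75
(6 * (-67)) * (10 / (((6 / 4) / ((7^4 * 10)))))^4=-7125140314122454400000000 / 27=-263894085708239051851851.90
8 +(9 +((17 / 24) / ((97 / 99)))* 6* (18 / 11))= 4675 / 194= 24.10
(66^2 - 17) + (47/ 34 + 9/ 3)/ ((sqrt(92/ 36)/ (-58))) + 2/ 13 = 56409/ 13 - 12963*sqrt(23)/ 391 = 4180.16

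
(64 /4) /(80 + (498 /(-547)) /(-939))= 1369688 /6848523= 0.20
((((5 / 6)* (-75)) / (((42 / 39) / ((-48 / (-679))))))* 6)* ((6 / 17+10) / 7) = -20592000 / 565607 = -36.41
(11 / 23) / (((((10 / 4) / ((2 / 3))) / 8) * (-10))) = -176 / 1725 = -0.10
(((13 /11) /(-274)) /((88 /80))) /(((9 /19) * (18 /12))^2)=-93860 /12084633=-0.01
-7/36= -0.19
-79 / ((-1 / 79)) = 6241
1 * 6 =6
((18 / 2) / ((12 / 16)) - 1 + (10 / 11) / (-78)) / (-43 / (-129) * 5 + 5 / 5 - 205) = -4714 / 86801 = -0.05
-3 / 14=-0.21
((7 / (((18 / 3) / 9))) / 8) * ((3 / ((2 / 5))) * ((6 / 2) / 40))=189 / 256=0.74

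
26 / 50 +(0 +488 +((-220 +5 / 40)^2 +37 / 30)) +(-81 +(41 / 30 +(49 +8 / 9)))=702792353 / 14400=48805.02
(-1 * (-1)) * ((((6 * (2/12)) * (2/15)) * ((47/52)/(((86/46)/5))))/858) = 1081/2877732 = 0.00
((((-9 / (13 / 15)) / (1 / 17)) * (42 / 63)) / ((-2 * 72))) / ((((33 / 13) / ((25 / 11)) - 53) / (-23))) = 48875 / 134896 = 0.36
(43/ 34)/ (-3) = -43/ 102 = -0.42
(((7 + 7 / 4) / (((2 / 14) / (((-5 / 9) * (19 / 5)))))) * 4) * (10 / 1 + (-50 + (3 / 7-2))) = 21501.67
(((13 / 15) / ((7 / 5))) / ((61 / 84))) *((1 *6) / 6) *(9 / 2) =234 / 61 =3.84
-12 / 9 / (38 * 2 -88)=1 / 9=0.11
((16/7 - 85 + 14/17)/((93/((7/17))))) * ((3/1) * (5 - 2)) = -29235/8959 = -3.26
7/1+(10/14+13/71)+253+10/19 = 2468624/9443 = 261.42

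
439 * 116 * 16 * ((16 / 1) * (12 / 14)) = 78219264 / 7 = 11174180.57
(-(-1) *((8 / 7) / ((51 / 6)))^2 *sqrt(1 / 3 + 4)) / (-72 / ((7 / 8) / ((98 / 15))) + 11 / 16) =-20480 *sqrt(39) / 1824772299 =-0.00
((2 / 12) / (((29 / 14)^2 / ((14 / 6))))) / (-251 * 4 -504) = -343 / 5707026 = -0.00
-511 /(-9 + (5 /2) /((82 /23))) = 83804 /1361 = 61.58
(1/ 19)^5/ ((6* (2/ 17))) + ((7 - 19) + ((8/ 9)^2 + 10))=-970630349/ 802256076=-1.21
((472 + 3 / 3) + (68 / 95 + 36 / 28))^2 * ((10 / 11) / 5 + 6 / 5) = 36282780864 / 116375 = 311774.70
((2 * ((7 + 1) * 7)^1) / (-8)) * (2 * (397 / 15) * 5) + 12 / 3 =-11104 / 3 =-3701.33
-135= -135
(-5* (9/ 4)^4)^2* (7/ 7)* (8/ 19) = 1076168025/ 155648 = 6914.11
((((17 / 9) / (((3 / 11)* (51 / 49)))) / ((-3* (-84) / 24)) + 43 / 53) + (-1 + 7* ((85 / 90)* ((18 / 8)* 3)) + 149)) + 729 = 95105755 / 103032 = 923.07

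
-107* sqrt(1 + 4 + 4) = -321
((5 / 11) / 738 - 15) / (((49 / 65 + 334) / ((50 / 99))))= -197868125 / 8743658319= -0.02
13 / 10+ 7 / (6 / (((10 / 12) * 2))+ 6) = 487 / 240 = 2.03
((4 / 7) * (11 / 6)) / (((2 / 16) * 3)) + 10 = 12.79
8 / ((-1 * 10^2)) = -2 / 25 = -0.08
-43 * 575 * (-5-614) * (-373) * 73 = -416733718475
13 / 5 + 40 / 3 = 239 / 15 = 15.93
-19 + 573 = 554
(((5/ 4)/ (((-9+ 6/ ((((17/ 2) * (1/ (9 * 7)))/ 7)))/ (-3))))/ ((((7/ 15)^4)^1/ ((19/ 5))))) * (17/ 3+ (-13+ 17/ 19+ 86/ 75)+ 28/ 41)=1029999825/ 224839244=4.58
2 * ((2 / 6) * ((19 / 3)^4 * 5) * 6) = 2606420 / 81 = 32178.02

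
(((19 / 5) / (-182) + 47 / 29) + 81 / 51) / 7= 1430253 / 3140410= 0.46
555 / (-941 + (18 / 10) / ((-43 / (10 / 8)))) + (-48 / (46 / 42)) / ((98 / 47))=-80443812 / 3722803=-21.61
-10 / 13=-0.77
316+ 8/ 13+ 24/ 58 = 119520/ 377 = 317.03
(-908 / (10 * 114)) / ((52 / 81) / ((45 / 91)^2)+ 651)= -2482245 / 2037006853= -0.00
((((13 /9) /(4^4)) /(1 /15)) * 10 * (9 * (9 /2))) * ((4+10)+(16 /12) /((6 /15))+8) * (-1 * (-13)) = 722475 /64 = 11288.67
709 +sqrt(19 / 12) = 710.26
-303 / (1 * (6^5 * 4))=-0.01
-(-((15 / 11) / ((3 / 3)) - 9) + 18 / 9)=-106 / 11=-9.64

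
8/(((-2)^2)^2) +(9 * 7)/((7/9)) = 163/2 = 81.50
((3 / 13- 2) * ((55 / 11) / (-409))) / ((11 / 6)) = 690 / 58487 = 0.01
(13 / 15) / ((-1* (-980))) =0.00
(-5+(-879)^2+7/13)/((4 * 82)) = 10044275/4264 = 2355.60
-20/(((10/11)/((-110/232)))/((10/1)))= 3025/29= 104.31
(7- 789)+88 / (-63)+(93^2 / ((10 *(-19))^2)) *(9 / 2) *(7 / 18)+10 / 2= -7077417391 / 9097200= -777.98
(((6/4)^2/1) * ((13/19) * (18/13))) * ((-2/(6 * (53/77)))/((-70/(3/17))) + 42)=30652911/342380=89.53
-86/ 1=-86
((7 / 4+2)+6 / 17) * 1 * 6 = 24.62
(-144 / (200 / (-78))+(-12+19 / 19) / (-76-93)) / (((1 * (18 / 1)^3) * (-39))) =-237551 / 960967800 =-0.00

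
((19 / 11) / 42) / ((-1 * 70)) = -19 / 32340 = -0.00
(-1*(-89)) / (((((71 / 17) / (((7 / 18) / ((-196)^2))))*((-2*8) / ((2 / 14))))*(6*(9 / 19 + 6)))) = -28747 / 579721411584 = -0.00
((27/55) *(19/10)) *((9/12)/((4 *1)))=1539/8800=0.17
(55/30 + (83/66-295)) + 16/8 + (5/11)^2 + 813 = 63319/121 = 523.30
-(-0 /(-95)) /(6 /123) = 0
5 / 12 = 0.42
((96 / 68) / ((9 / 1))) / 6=4 / 153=0.03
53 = 53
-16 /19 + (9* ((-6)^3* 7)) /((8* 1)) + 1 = -32316 /19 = -1700.84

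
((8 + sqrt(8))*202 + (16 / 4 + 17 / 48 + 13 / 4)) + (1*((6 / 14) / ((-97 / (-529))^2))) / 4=404*sqrt(2) + 5142975455 / 3161424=2198.13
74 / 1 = 74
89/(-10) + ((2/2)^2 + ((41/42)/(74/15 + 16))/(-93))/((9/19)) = -6.79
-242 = -242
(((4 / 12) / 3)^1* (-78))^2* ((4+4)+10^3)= 75712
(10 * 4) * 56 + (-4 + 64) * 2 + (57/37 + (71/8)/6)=4196723/1776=2363.02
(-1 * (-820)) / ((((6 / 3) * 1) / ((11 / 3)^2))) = 49610 / 9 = 5512.22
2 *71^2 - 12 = 10070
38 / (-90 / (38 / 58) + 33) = -722 / 1983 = -0.36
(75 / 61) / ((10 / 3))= 45 / 122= 0.37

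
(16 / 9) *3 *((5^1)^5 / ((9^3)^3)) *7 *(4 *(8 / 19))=0.00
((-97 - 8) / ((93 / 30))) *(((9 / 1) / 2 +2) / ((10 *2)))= -1365 / 124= -11.01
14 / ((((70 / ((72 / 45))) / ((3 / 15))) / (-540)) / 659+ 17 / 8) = 3985632 / 604787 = 6.59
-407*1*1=-407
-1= -1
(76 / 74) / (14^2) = 19 / 3626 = 0.01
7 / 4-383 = -1525 / 4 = -381.25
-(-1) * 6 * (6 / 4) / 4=9 / 4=2.25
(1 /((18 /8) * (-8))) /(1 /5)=-5 /18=-0.28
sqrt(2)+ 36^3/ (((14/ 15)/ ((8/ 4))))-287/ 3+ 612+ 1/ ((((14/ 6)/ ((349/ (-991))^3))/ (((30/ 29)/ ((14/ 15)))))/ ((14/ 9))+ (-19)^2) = sqrt(2)+ 4440773150701282681/ 44189664694077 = 100494.89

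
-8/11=-0.73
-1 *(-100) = 100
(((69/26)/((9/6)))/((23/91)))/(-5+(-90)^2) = 7/8095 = 0.00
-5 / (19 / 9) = -2.37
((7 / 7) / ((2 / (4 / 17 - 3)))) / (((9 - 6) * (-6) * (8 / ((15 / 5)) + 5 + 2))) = 47 / 5916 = 0.01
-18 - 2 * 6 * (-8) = 78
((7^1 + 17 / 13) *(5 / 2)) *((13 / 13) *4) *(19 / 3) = 6840 / 13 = 526.15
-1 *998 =-998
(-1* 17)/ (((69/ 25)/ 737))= -313225/ 69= -4539.49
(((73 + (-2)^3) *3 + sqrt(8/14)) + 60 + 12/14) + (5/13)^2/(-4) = 2 *sqrt(7)/7 + 1210541/4732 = 256.58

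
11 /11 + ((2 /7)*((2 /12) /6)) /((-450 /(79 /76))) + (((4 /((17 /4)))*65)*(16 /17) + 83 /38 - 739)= -844649603431 /1245358800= -678.24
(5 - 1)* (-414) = -1656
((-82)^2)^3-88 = 304006671336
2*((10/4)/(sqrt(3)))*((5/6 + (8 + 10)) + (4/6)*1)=65*sqrt(3)/2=56.29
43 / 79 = 0.54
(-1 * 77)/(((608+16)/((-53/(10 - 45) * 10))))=-583/312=-1.87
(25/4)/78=25/312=0.08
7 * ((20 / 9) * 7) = 980 / 9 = 108.89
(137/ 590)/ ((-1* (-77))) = 0.00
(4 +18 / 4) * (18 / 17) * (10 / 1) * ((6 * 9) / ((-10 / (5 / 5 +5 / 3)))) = -1296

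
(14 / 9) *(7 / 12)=49 / 54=0.91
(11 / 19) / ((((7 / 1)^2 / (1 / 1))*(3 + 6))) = 11 / 8379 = 0.00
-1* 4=-4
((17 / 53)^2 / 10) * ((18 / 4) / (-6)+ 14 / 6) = 5491 / 337080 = 0.02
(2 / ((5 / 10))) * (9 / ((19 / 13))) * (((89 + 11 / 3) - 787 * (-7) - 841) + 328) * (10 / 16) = 1488435 / 19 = 78338.68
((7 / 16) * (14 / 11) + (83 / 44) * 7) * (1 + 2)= 3633 / 88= 41.28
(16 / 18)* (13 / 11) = 104 / 99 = 1.05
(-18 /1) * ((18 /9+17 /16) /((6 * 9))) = -49 /48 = -1.02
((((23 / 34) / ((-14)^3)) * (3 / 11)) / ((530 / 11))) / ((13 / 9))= -621 / 642809440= -0.00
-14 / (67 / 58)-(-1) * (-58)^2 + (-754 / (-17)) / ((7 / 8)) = 27128688 / 7973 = 3402.57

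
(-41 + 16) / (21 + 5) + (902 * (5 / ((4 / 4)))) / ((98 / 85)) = 4982325 / 1274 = 3910.77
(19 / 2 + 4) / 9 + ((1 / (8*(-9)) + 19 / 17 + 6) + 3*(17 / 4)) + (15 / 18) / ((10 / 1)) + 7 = 34807 / 1224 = 28.44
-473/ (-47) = 473/ 47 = 10.06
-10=-10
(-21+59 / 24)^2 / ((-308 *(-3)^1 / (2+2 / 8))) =198025 / 236544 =0.84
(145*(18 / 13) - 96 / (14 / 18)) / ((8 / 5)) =17595 / 364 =48.34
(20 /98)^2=100 /2401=0.04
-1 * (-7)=7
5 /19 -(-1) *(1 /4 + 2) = 191 /76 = 2.51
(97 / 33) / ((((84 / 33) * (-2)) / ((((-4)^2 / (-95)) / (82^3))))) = 97 / 549989580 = 0.00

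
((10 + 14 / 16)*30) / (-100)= -261 / 80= -3.26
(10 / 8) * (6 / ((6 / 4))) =5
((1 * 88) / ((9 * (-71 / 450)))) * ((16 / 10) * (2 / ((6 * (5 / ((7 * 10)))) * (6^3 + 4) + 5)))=-19712 / 9869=-2.00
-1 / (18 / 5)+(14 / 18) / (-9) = -59 / 162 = -0.36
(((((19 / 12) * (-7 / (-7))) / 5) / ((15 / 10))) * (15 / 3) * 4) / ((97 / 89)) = 3382 / 873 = 3.87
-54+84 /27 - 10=-548 /9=-60.89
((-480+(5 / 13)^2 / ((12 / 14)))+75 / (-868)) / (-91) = 211198555 / 40046916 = 5.27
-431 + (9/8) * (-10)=-1769/4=-442.25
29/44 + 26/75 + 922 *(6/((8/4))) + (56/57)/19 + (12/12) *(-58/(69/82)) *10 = 56931021857/27399900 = 2077.78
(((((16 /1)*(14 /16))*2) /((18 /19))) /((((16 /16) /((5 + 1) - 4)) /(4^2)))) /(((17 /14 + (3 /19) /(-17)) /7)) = 269438848 /49041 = 5494.15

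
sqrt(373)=19.31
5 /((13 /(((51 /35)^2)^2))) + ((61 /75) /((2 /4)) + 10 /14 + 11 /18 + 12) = 1171845823 /70229250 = 16.69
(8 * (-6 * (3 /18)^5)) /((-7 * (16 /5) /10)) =25 /9072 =0.00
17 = 17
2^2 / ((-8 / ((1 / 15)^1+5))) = -2.53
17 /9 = 1.89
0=0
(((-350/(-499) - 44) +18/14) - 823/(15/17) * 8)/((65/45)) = -1179497307/227045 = -5194.99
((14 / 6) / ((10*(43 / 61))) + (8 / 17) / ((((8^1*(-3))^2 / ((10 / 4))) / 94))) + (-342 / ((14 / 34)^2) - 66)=-26854523503 / 12894840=-2082.58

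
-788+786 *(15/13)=1546/13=118.92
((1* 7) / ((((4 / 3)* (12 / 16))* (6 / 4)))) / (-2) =-7 / 3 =-2.33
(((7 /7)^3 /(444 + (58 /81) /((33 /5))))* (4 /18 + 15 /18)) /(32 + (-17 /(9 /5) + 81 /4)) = 50787 /914662091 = 0.00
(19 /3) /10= 0.63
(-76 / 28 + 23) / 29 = 142 / 203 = 0.70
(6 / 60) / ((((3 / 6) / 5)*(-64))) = -1 / 64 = -0.02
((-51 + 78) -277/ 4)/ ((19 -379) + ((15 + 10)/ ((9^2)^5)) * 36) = 5036466357/ 42914269520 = 0.12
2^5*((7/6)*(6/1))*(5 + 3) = 1792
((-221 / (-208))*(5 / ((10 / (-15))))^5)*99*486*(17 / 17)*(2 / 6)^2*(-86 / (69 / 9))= 4451371959375 / 2944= 1512014931.85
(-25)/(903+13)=-25/916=-0.03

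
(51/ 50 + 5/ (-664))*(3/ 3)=16807/ 16600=1.01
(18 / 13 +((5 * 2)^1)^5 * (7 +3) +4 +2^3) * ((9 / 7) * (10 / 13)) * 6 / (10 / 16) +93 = 11232260355 / 1183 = 9494725.57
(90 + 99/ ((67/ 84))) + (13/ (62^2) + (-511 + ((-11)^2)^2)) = 3694300135/ 257548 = 14344.12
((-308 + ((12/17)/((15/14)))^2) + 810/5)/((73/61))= -64154554/527425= -121.64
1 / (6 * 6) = 0.03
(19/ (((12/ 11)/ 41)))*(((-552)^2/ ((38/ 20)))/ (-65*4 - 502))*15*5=-1431474000/ 127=-11271448.82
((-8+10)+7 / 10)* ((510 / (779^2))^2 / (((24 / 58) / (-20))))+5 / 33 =1840159875755 / 12152447976273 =0.15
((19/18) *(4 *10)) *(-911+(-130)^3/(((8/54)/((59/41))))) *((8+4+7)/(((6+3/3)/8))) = -7219938947680/369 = -19566230210.51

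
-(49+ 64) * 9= -1017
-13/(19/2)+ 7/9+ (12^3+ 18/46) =6795440/3933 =1727.80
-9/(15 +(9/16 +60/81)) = -3888/7043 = -0.55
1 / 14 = 0.07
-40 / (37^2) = -40 / 1369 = -0.03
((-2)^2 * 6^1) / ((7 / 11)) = 264 / 7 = 37.71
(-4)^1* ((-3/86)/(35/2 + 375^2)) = 12/12095255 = 0.00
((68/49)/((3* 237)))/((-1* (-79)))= 68/2752281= 0.00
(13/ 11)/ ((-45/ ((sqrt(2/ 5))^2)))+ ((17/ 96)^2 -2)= -1671983/ 844800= -1.98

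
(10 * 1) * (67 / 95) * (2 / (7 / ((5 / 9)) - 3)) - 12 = -2401 / 228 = -10.53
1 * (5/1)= 5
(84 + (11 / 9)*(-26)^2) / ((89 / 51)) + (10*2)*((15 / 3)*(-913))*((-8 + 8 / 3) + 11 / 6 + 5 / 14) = 537271048 / 1869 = 287464.45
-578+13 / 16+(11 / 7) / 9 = -581629 / 1008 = -577.01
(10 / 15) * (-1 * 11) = -7.33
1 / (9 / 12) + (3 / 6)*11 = 41 / 6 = 6.83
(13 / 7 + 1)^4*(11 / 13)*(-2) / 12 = -880000 / 93639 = -9.40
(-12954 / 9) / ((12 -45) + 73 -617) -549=-946001 / 1731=-546.51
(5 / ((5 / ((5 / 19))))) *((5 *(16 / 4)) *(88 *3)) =26400 / 19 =1389.47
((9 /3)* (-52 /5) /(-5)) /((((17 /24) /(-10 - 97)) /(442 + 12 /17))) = -417297.69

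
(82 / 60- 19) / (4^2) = -529 / 480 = -1.10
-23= -23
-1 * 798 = -798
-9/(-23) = 0.39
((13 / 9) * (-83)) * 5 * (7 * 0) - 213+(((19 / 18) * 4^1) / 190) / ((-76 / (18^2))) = -20244 / 95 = -213.09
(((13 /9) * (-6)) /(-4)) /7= 13 /42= 0.31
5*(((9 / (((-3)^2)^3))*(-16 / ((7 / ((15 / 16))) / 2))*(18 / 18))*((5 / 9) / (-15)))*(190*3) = 5.58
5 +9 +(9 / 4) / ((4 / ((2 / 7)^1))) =793 / 56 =14.16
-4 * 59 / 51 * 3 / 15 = -236 / 255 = -0.93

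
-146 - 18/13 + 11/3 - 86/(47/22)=-337223/1833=-183.97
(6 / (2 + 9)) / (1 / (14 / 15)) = 28 / 55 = 0.51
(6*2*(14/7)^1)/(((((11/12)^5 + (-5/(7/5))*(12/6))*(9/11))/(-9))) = 459841536/11314243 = 40.64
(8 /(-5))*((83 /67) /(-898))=332 /150415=0.00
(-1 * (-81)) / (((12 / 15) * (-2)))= -405 / 8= -50.62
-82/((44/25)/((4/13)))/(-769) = 2050/109967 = 0.02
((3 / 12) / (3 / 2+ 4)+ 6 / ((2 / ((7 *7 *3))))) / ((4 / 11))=9703 / 8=1212.88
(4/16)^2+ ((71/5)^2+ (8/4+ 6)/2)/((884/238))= 288221/5200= 55.43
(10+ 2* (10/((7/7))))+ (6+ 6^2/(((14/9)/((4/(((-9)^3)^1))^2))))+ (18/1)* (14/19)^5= 4538603562260/113719798773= 39.91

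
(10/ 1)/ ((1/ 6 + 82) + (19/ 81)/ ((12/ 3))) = 3240/ 26641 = 0.12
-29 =-29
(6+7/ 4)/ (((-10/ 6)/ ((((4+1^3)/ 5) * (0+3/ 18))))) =-31/ 40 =-0.78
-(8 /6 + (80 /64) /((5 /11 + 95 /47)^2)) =-6044747 /3932160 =-1.54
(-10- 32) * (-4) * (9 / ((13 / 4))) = 6048 / 13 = 465.23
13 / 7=1.86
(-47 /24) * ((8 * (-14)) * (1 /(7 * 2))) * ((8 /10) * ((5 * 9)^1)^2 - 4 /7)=532792 /21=25371.05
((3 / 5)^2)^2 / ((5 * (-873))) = -9 / 303125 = -0.00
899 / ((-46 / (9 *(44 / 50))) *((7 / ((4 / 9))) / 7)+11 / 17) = -672452 / 9291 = -72.38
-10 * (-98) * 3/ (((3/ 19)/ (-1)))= -18620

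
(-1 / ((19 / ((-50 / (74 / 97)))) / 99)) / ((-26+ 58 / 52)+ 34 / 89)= -555533550 / 39859397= -13.94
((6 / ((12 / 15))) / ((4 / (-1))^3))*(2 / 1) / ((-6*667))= 5 / 85376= 0.00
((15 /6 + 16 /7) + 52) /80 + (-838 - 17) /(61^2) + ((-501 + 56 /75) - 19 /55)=-343902052801 /687640800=-500.12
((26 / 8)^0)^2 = 1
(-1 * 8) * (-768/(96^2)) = 2/3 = 0.67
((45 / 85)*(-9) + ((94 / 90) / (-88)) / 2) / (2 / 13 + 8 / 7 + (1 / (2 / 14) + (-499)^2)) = -58451029 / 3050921665440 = -0.00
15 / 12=5 / 4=1.25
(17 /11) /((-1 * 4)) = -17 /44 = -0.39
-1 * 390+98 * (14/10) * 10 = 982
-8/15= -0.53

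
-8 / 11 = -0.73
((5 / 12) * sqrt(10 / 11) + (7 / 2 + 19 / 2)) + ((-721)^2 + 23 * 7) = 5 * sqrt(110) / 132 + 520015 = 520015.40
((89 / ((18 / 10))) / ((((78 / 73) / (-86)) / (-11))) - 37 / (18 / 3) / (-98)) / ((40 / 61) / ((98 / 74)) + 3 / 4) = 183709046249 / 5225337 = 35157.36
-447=-447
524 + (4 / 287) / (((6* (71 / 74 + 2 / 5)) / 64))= 226982852 / 433083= 524.11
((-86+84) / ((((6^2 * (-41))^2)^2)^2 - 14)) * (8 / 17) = -8 / 191473989230433303202922377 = -0.00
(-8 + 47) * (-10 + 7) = -117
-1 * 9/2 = -4.50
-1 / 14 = -0.07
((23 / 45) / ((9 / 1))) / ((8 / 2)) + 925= 1498523 / 1620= 925.01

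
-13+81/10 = -49/10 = -4.90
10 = 10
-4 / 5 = -0.80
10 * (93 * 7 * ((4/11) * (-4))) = -104160/11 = -9469.09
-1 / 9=-0.11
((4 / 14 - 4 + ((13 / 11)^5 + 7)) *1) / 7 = 6303224 / 7891499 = 0.80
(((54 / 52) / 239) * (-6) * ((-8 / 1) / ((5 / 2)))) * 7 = 9072 / 15535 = 0.58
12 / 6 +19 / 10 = 39 / 10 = 3.90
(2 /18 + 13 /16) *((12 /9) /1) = 133 /108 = 1.23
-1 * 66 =-66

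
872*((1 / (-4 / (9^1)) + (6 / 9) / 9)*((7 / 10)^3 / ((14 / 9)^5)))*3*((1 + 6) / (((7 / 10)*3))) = -11204001 / 15680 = -714.54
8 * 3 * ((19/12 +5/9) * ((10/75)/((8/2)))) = 77/45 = 1.71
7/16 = 0.44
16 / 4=4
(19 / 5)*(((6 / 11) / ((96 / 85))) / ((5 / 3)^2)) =2907 / 4400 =0.66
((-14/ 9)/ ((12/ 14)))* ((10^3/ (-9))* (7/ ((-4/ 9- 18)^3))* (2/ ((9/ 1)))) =-85750/ 1715361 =-0.05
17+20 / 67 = 1159 / 67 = 17.30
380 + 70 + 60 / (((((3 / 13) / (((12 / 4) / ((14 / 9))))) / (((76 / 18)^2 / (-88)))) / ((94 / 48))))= 1391945 / 5544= 251.07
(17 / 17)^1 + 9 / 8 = 17 / 8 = 2.12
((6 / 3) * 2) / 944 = 1 / 236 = 0.00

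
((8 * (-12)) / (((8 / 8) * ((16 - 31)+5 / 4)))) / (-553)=-384 / 30415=-0.01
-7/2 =-3.50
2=2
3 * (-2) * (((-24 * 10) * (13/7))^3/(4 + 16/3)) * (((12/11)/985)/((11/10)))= 3280103424000/57232637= 57311.76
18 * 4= 72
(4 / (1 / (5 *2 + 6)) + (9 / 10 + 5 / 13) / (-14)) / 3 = 38771 / 1820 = 21.30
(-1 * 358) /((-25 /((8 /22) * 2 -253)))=-39738 /11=-3612.55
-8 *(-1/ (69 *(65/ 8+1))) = 64/ 5037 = 0.01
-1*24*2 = -48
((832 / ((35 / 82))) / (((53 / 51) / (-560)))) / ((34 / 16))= -26198016 / 53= -494302.19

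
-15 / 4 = -3.75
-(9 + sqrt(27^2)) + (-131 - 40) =-207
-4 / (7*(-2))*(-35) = -10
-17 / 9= -1.89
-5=-5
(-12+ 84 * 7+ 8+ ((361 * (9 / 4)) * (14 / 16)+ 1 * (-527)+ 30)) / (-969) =-8509 / 10336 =-0.82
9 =9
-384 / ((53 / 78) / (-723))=21655296 / 53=408590.49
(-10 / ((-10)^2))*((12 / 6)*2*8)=-16 / 5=-3.20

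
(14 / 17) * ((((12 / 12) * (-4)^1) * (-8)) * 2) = 896 / 17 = 52.71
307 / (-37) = -307 / 37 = -8.30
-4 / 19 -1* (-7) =129 / 19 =6.79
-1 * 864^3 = -644972544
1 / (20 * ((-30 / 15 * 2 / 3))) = -3 / 80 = -0.04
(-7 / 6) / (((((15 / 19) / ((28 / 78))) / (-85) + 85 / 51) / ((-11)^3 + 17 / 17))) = 21049910 / 22259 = 945.68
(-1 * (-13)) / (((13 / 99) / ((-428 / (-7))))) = 42372 / 7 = 6053.14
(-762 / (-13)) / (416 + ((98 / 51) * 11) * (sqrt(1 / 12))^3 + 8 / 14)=17476909204608 / 124205790590219 - 12316611384 * sqrt(3) / 124205790590219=0.14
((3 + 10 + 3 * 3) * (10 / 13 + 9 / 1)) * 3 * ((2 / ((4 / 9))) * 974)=36738306 / 13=2826023.54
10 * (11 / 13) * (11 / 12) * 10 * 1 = 3025 / 39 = 77.56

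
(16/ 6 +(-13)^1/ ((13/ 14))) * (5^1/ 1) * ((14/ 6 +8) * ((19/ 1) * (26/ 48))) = -650845/ 108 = -6026.34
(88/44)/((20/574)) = 287/5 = 57.40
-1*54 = -54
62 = 62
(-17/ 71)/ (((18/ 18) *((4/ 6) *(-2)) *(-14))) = -51/ 3976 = -0.01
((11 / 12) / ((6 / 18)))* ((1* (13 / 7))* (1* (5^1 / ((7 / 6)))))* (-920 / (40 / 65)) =-3206775 / 98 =-32722.19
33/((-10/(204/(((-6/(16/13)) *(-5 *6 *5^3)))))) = -1496/40625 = -0.04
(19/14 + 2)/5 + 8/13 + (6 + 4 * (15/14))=10531/910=11.57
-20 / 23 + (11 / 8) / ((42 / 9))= -0.57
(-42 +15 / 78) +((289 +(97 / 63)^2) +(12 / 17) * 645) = 1236529309 / 1754298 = 704.86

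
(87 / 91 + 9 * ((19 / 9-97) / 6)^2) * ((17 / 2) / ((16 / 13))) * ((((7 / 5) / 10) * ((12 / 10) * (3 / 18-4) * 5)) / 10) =-5007.87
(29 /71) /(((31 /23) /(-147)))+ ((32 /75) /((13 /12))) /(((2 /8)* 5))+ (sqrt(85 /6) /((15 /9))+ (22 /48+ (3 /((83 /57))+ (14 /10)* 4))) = -257297909471 /7124637000+ sqrt(510) /10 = -33.86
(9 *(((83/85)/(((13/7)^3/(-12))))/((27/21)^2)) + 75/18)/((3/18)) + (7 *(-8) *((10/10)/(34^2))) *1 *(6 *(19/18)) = -35.07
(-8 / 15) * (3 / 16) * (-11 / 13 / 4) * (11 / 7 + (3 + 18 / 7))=55 / 364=0.15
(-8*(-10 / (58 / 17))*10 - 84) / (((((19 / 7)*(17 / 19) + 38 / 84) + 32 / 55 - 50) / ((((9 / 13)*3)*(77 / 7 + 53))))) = -429.82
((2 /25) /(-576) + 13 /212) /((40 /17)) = 396899 /15264000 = 0.03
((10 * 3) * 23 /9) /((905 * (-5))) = -46 /2715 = -0.02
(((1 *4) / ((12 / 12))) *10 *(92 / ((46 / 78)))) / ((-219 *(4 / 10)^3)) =-32500 / 73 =-445.21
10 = 10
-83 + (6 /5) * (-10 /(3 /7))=-111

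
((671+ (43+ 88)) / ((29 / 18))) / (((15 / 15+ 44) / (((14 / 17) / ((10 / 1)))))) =11228 / 12325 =0.91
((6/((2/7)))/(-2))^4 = 12155.06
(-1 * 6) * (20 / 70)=-12 / 7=-1.71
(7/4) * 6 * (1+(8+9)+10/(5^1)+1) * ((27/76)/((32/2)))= 11907/2432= 4.90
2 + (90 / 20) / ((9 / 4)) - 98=-94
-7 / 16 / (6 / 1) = -7 / 96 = -0.07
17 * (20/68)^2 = 25/17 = 1.47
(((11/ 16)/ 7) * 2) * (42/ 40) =33/ 160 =0.21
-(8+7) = -15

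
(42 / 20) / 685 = 0.00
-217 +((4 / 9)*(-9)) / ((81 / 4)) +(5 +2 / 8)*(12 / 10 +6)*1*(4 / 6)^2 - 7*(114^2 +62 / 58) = -1070907694 / 11745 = -91179.88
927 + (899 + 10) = 1836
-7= -7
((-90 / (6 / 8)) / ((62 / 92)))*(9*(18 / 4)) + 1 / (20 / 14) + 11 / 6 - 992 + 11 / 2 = -7621889 / 930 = -8195.58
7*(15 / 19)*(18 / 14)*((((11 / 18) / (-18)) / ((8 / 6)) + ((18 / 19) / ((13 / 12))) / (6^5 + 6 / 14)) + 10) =19312358563 / 272494352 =70.87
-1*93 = -93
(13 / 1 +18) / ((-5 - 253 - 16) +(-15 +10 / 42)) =-651 / 6064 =-0.11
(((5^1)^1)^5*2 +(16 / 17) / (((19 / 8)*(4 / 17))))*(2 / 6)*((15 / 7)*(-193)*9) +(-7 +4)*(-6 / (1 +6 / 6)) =-1031620473 / 133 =-7756544.91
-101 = -101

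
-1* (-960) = 960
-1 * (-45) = 45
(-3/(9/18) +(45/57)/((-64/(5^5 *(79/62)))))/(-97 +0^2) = 4155477/7313024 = 0.57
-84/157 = -0.54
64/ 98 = 32/ 49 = 0.65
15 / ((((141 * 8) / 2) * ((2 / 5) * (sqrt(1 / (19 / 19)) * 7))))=25 / 2632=0.01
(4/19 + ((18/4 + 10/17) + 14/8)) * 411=3742977/1292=2897.04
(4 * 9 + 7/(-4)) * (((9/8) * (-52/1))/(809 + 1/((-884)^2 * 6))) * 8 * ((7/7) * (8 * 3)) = -1803737984256/3793187425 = -475.52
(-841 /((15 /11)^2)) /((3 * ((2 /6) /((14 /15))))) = -1424654 /3375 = -422.12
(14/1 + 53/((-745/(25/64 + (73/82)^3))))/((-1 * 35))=-45749882387/115015364800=-0.40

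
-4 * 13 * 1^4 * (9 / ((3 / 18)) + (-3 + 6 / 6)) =-2704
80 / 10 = 8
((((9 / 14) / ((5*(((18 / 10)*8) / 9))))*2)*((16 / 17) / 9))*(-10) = -20 / 119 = -0.17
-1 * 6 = -6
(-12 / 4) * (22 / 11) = -6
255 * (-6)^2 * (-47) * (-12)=5177520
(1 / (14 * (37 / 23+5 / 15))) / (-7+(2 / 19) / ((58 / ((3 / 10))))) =-190095 / 36175846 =-0.01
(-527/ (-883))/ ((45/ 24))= 4216/ 13245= 0.32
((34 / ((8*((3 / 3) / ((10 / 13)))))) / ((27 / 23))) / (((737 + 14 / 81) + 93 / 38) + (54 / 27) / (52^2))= 1158924 / 307790003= 0.00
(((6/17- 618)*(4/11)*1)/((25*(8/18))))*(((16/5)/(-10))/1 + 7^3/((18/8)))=-2875152/935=-3075.03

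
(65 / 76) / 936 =5 / 5472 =0.00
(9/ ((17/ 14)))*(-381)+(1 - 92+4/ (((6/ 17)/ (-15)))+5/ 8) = -419459/ 136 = -3084.26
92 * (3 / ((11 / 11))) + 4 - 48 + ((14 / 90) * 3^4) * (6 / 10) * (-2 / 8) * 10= 2131 / 10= 213.10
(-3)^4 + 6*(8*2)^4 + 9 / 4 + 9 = 1573233 / 4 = 393308.25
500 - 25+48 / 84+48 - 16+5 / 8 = 28459 / 56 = 508.20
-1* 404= -404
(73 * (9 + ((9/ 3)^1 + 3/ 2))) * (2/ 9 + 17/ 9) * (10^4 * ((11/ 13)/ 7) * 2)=457710000/ 91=5029780.22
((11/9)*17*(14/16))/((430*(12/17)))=22253/371520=0.06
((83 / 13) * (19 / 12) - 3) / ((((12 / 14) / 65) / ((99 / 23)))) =426965 / 184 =2320.46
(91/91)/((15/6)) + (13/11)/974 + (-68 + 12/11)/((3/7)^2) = -175438243/482130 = -363.88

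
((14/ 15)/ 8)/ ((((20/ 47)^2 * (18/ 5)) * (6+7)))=15463/ 1123200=0.01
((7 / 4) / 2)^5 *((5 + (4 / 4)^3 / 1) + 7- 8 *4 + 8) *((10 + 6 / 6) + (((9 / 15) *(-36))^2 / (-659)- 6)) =-13072837547 / 539852800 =-24.22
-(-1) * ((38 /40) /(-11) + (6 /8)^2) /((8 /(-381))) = -159639 /7040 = -22.68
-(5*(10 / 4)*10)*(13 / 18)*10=-8125 / 9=-902.78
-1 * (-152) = 152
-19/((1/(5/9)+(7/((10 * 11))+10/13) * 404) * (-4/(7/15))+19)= 19019/2883409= 0.01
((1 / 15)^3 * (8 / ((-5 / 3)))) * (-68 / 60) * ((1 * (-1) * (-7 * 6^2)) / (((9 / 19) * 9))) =72352 / 759375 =0.10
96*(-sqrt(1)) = -96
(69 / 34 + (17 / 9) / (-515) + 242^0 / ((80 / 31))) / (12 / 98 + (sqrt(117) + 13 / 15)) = -108380305775 / 5267943398208 + 109572936375 * sqrt(13) / 1755981132736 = 0.20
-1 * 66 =-66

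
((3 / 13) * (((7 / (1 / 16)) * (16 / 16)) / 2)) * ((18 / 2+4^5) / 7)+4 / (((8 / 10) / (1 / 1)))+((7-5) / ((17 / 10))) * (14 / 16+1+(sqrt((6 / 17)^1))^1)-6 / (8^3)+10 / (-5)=20 * sqrt(102) / 289+108188649 / 56576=1912.97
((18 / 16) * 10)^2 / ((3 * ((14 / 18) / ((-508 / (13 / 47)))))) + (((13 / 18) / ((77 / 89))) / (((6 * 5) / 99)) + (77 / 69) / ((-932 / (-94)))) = -485801807811 / 4876690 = -99617.12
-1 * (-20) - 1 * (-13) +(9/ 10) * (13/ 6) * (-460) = -864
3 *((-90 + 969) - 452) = 1281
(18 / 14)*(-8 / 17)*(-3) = 1.82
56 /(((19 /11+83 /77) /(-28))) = -15092 /27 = -558.96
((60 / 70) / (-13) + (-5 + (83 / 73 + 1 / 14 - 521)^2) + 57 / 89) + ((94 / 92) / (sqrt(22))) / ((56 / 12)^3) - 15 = 1269 * sqrt(22) / 2776928 + 326484384160729 / 1208467988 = 270163.87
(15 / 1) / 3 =5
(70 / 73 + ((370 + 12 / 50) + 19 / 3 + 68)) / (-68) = -2439289 / 372300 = -6.55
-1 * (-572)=572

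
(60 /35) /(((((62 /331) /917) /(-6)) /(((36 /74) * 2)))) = -56195856 /1147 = -48993.77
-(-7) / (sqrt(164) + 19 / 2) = -266 / 295 + 56 * sqrt(41) / 295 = 0.31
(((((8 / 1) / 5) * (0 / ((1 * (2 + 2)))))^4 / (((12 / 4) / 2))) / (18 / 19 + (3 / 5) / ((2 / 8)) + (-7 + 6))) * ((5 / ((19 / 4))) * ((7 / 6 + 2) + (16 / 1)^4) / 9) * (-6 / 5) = 0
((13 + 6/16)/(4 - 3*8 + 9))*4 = -107/22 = -4.86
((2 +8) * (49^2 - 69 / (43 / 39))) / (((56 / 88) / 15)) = 165910800 / 301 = 551198.67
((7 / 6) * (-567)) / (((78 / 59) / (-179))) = 4657401 / 52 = 89565.40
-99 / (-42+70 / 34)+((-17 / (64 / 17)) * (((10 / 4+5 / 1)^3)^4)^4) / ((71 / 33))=-1835109534258046412485425054594401217400443450239703607397020263 / 868456137743616966656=-2113071063123514916444131000000000000000000.00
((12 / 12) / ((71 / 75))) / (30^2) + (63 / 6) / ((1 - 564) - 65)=-4159 / 267528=-0.02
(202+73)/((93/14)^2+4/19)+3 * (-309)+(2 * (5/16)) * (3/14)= -3405144767/3698576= -920.66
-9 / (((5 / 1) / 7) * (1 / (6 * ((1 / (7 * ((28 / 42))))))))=-81 / 5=-16.20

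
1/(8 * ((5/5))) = 1/8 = 0.12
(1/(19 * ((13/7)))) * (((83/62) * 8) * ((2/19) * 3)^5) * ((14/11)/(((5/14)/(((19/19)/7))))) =505999872/1042771952365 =0.00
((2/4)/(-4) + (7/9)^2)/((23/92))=311/162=1.92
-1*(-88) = 88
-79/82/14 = -79/1148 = -0.07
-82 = -82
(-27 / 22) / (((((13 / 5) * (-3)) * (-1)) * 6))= -15 / 572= -0.03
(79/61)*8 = 632/61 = 10.36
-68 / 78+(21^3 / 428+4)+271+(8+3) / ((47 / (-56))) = 282.66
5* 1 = 5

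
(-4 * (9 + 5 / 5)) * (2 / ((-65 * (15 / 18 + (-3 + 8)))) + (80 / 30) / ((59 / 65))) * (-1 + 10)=-28341024 / 26845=-1055.73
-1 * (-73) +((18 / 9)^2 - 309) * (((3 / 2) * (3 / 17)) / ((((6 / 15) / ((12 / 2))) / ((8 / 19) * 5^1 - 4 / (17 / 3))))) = -8904707 / 5491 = -1621.69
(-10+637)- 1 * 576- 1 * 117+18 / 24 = -261 / 4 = -65.25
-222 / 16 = -111 / 8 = -13.88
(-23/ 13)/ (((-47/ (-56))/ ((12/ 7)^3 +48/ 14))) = -534336/ 29939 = -17.85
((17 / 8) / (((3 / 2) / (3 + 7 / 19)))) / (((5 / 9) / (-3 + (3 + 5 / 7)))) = 816 / 133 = 6.14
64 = 64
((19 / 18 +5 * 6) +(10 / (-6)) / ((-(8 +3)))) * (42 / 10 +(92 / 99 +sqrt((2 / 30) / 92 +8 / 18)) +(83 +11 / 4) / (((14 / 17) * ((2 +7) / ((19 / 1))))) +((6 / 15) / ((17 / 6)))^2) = 6179 * sqrt(211945) / 136620 +7954323790627 / 1132995600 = 7041.43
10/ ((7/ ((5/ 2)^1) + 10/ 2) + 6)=50/ 69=0.72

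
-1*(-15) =15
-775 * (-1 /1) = 775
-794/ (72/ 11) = -4367/ 36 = -121.31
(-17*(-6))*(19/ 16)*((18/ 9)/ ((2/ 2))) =969/ 4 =242.25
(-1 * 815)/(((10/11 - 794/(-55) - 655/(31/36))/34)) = 23622775/635368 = 37.18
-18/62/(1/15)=-135/31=-4.35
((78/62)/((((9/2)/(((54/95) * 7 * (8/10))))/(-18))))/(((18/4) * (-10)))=26208/73625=0.36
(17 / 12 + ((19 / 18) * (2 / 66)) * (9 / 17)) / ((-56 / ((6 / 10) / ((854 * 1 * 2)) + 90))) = -2.30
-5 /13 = -0.38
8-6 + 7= 9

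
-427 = -427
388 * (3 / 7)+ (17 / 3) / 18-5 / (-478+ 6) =166.61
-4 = -4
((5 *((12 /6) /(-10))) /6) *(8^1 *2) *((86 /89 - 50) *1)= 34912 /267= 130.76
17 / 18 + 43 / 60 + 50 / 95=2.19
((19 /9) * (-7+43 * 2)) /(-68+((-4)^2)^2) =0.89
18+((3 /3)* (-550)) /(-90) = 24.11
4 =4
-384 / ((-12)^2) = -8 / 3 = -2.67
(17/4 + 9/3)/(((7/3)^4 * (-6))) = -783/19208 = -0.04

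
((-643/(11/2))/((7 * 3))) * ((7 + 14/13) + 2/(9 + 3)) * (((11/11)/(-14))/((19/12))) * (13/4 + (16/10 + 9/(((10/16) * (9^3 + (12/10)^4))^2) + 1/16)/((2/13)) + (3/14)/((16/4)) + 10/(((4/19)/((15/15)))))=661807403930263549403/5188415259343876560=127.55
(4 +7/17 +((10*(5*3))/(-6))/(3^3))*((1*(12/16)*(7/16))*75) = 4375/51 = 85.78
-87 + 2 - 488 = -573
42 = 42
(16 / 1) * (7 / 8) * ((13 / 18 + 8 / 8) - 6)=-539 / 9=-59.89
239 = 239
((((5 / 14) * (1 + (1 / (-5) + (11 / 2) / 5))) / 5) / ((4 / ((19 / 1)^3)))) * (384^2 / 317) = 1201038336 / 11095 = 108250.41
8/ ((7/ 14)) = 16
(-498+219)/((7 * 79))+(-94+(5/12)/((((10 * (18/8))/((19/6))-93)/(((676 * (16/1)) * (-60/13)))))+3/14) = 8340565/56406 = 147.87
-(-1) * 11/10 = 11/10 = 1.10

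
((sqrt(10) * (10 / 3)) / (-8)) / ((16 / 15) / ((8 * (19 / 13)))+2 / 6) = -475 * sqrt(10) / 484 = -3.10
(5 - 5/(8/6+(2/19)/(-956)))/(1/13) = 118027/7265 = 16.25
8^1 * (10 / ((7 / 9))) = 720 / 7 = 102.86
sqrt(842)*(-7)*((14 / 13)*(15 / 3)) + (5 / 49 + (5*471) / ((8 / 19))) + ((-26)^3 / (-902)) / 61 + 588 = 66663725847 / 10784312 - 490*sqrt(842) / 13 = 5087.82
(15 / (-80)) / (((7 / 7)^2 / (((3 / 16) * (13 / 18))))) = -13 / 512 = -0.03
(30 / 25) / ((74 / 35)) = 21 / 37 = 0.57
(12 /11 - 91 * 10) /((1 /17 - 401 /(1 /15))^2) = -1444711 /57507342838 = -0.00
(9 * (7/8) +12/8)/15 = 5/8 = 0.62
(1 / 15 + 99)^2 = 9814.20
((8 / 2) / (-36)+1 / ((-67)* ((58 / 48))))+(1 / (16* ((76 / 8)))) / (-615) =-67280269 / 544894920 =-0.12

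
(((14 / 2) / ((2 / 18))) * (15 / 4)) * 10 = 4725 / 2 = 2362.50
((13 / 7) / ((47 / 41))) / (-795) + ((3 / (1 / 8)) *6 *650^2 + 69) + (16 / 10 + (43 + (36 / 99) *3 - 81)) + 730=60840763.69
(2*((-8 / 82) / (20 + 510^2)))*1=-1 / 1333115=-0.00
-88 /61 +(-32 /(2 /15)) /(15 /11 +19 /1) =-11297 /854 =-13.23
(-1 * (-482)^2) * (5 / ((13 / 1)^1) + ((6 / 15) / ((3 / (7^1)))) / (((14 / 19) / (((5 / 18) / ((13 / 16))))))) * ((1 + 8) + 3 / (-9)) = -133353976 / 81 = -1646345.38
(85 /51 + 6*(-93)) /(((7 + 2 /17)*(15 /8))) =-226984 /5445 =-41.69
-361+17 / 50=-18033 / 50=-360.66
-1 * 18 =-18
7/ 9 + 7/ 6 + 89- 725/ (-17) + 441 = 175825/ 306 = 574.59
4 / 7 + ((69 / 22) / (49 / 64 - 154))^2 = 739427228 / 1293049681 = 0.57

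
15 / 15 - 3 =-2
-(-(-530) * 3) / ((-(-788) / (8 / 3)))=-1060 / 197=-5.38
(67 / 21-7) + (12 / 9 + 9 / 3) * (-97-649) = -67966 / 21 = -3236.48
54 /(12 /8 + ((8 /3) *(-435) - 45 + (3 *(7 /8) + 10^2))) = -432 /8807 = -0.05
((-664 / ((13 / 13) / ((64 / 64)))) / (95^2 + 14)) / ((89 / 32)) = -0.03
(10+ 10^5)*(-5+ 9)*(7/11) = 2800280/11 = 254570.91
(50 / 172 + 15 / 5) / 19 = 283 / 1634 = 0.17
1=1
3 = 3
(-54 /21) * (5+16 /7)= -918 /49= -18.73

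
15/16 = 0.94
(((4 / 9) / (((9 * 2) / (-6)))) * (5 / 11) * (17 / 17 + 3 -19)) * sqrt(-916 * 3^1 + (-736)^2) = 200 * sqrt(134737) / 99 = 741.55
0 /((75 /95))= 0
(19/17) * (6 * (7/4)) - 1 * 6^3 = -6945/34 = -204.26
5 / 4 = 1.25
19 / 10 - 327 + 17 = -3081 / 10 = -308.10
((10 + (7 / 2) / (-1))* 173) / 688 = 2249 / 1376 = 1.63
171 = 171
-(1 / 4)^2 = -1 / 16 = -0.06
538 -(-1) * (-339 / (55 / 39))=16369 / 55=297.62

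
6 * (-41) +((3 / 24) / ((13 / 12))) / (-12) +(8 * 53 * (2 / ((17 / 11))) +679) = 1735639 / 1768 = 981.70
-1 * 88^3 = -681472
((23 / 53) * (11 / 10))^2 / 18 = 64009 / 5056200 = 0.01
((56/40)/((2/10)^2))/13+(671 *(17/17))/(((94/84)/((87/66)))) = 484582/611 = 793.10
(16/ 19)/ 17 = 16/ 323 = 0.05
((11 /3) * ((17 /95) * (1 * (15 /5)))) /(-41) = -187 /3895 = -0.05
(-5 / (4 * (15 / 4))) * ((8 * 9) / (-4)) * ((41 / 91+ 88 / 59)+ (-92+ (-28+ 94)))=-775002 / 5369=-144.35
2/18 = 1/9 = 0.11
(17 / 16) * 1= 17 / 16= 1.06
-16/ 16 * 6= -6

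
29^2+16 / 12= 2527 / 3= 842.33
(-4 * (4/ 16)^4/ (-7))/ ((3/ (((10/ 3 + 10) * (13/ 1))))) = 65/ 504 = 0.13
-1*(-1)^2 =-1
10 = 10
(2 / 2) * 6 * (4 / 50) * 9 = 108 / 25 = 4.32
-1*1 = -1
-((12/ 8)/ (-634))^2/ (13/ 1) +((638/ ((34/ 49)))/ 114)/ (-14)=-11668389445/ 20253758928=-0.58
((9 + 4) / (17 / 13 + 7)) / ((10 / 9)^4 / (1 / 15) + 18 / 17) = 232713 / 3557464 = 0.07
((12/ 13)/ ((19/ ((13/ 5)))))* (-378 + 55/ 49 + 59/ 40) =-2207367/ 46550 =-47.42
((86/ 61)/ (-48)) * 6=-0.18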